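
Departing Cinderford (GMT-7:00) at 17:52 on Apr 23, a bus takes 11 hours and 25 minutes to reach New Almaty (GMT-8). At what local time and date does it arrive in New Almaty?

04:17 on Apr 24

Convert departure to UTC: 17:52 + 7:00 = 00:52 UTC on Apr 24.
Add 11 hours 25 minutes travel time → 12:17 UTC.
New Almaty is UTC−8:00, so local arrival = 12:17 − 8:00 = 04:17 on Apr 24.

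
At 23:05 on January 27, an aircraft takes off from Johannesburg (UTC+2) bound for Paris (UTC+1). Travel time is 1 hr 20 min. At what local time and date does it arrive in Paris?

23:25 on January 27

Convert departure to UTC: 23:05 − 2:00 = 21:05 UTC on Jan 27.
Add 1 hour 20 minutes travel time → 22:25 UTC.
Paris is UTC+1:00, so local arrival = 22:25 + 1:00 = 23:25 on Jan 27.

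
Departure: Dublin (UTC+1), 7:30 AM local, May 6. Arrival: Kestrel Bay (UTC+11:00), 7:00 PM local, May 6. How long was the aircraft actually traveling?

Kestrel Bay is 10:00 ahead of Dublin.
Clock-face elapsed time (ignoring zones) is 11 hours 30 minutes.
Actual elapsed = 11 hours 30 minutes − 10:00 = 1 hour 30 minutes.

1 hour 30 minutes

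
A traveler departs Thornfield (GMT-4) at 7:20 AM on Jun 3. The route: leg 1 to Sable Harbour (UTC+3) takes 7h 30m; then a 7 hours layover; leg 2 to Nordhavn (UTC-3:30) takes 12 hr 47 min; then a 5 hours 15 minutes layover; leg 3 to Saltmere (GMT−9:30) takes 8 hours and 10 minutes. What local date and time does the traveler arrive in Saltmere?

Convert departure to UTC: 7:20 AM + 4:00 = 11:20 AM UTC on Jun 3.
Add 7 hours and 30 minutes leg 1 → 6:50 PM UTC.
Add 7 hours layover in Sable Harbour → 1:50 AM UTC (Jun 4).
Add 12 hours 47 minutes leg 2 → 2:37 PM UTC.
Add 5 hours and 15 minutes layover in Nordhavn → 7:52 PM UTC.
Add 8 hours 10 minutes leg 3 → 4:02 AM UTC (Jun 5).
Saltmere is UTC−9:30, so local arrival = 4:02 AM − 9:30 = 6:32 PM on Jun 4.

6:32 PM on June 4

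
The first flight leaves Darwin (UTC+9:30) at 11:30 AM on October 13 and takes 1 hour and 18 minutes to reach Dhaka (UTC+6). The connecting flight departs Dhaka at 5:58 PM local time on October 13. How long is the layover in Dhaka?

8 hours 40 minutes

Convert departure to UTC: 11:30 AM − 9:30 = 2:00 AM UTC on Oct 13.
Add 1 hour and 18 minutes flight time → 3:18 AM UTC.
Dhaka is UTC+6:00, so local arrival = 3:18 AM + 6:00 = 9:18 AM on Oct 13.
Layover = 5:58 PM − 9:18 AM = 8 hours 40 minutes.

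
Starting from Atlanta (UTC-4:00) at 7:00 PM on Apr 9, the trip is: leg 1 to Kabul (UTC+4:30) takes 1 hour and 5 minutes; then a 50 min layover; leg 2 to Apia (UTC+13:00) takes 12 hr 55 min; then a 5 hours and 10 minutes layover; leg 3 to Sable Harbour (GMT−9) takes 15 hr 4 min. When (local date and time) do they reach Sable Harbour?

Convert departure to UTC: 7:00 PM + 4:00 = 11:00 PM UTC on Apr 9.
Add 1 hour and 5 minutes leg 1 → 12:05 AM UTC (Apr 10).
Add 50 minutes layover in Kabul → 12:55 AM UTC.
Add 12 hours 55 minutes leg 2 → 1:50 PM UTC.
Add 5 hours 10 minutes layover in Apia → 7:00 PM UTC.
Add 15 hours and 4 minutes leg 3 → 10:04 AM UTC (Apr 11).
Sable Harbour is UTC−9:00, so local arrival = 10:04 AM − 9:00 = 1:04 AM on Apr 11.

1:04 AM on April 11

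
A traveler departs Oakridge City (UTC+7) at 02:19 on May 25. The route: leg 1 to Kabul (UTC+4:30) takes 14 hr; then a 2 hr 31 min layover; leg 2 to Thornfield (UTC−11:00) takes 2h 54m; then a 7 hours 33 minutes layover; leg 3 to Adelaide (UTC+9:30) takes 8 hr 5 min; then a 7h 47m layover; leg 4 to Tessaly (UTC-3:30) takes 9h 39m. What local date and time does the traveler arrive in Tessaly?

Convert departure to UTC: 02:19 − 7:00 = 19:19 UTC on May 24.
Add 14 hours leg 1 → 09:19 UTC (May 25).
Add 2 hours 31 minutes layover in Kabul → 11:50 UTC.
Add 2 hours 54 minutes leg 2 → 14:44 UTC.
Add 7 hours 33 minutes layover in Thornfield → 22:17 UTC.
Add 8 hours and 5 minutes leg 3 → 06:22 UTC (May 26).
Add 7 hours 47 minutes layover in Adelaide → 14:09 UTC.
Add 9 hours 39 minutes leg 4 → 23:48 UTC.
Tessaly is UTC−3:30, so local arrival = 23:48 − 3:30 = 20:18 on May 26.

20:18 on May 26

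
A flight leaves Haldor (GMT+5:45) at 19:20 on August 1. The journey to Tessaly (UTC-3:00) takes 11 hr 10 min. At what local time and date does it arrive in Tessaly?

Tessaly is 8:45 behind Haldor.
After 11 hours 10 minutes it is 06:30 (Aug 2) in Haldor.
Shift by the zone difference: 06:30 − 8:45 = 21:45 on Aug 1 in Tessaly.

21:45 on August 1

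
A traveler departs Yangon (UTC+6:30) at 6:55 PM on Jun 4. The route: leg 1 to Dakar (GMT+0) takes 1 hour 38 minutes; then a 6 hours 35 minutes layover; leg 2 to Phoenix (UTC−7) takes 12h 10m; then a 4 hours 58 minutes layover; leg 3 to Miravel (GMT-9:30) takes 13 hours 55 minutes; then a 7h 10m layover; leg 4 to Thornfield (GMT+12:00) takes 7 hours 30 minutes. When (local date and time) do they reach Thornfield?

6:21 AM on Jun 7

Convert departure to UTC: 6:55 PM − 6:30 = 12:25 PM UTC on Jun 4.
Add 1 hour 38 minutes leg 1 → 2:03 PM UTC.
Add 6 hours and 35 minutes layover in Dakar → 8:38 PM UTC.
Add 12 hours 10 minutes leg 2 → 8:48 AM UTC (Jun 5).
Add 4 hours 58 minutes layover in Phoenix → 1:46 PM UTC.
Add 13 hours and 55 minutes leg 3 → 3:41 AM UTC (Jun 6).
Add 7 hours 10 minutes layover in Miravel → 10:51 AM UTC.
Add 7 hours 30 minutes leg 4 → 6:21 PM UTC.
Thornfield is UTC+12:00, so local arrival = 6:21 PM + 12:00 = 6:21 AM on Jun 7.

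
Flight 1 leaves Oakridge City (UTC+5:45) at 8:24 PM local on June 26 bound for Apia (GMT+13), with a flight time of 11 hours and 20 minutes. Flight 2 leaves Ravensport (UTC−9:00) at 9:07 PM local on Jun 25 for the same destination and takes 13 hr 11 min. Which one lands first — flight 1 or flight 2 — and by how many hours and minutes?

Flight 1 in UTC: 8:24 PM − 5:45 = 2:39 PM on Jun 26.
+11 hours and 20 minutes → arrive 1:59 AM UTC on Jun 27.
Flight 2 in UTC: 9:07 PM + 9:00 = 6:07 AM on Jun 26.
+13 hours and 11 minutes → arrive 7:18 PM UTC on Jun 26.
Flight 2 lands earlier by 6 hours 41 minutes.

the second, by 6 hours 41 minutes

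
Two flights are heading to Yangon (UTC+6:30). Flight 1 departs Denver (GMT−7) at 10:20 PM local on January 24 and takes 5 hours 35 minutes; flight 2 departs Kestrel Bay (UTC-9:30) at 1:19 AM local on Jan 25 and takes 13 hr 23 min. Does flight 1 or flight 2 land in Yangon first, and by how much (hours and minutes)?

the first, by 13 hours 17 minutes

Flight 1 in UTC: 10:20 PM + 7:00 = 5:20 AM on Jan 25.
+5 hours and 35 minutes → arrive 10:55 AM UTC on Jan 25.
Flight 2 in UTC: 1:19 AM + 9:30 = 10:49 AM on Jan 25.
+13 hours and 23 minutes → arrive 12:12 AM UTC on Jan 26.
Flight 1 lands earlier by 13 hours 17 minutes.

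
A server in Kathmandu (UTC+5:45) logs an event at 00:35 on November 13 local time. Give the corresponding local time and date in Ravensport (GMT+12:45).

Ravensport is 7:00 ahead of Kathmandu.
Shift by the zone difference: 00:35 + 7:00 = 07:35 on Nov 13 in Ravensport.

07:35 on November 13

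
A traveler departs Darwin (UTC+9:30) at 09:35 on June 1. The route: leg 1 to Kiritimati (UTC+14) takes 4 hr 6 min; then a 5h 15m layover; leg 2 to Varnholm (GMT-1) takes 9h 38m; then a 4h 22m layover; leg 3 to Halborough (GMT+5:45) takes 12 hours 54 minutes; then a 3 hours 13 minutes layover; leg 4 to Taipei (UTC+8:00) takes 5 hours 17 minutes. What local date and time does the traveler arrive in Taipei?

Convert departure to UTC: 09:35 − 9:30 = 00:05 UTC on Jun 1.
Add 4 hours and 6 minutes leg 1 → 04:11 UTC.
Add 5 hours and 15 minutes layover in Kiritimati → 09:26 UTC.
Add 9 hours and 38 minutes leg 2 → 19:04 UTC.
Add 4 hours 22 minutes layover in Varnholm → 23:26 UTC.
Add 12 hours 54 minutes leg 3 → 12:20 UTC (Jun 2).
Add 3 hours 13 minutes layover in Halborough → 15:33 UTC.
Add 5 hours and 17 minutes leg 4 → 20:50 UTC.
Taipei is UTC+8:00, so local arrival = 20:50 + 8:00 = 04:50 on Jun 3.

04:50 on June 3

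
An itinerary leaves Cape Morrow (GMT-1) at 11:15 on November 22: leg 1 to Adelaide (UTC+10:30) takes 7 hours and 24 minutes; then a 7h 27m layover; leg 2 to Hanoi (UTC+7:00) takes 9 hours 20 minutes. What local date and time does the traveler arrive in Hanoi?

Convert departure to UTC: 11:15 + 1:00 = 12:15 UTC on Nov 22.
Add 7 hours and 24 minutes leg 1 → 19:39 UTC.
Add 7 hours and 27 minutes layover in Adelaide → 03:06 UTC (Nov 23).
Add 9 hours 20 minutes leg 2 → 12:26 UTC.
Hanoi is UTC+7:00, so local arrival = 12:26 + 7:00 = 19:26 on Nov 23.

19:26 on November 23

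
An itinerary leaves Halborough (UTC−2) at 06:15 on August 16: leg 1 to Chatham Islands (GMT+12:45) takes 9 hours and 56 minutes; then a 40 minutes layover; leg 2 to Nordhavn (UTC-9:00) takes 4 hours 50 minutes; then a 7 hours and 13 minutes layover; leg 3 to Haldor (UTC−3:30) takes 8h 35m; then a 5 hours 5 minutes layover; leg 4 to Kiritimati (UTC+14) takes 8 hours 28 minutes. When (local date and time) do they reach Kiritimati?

Convert departure to UTC: 06:15 + 2:00 = 08:15 UTC on Aug 16.
Add 9 hours 56 minutes leg 1 → 18:11 UTC.
Add 40 minutes layover in Chatham Islands → 18:51 UTC.
Add 4 hours 50 minutes leg 2 → 23:41 UTC.
Add 7 hours and 13 minutes layover in Nordhavn → 06:54 UTC (Aug 17).
Add 8 hours 35 minutes leg 3 → 15:29 UTC.
Add 5 hours 5 minutes layover in Haldor → 20:34 UTC.
Add 8 hours 28 minutes leg 4 → 05:02 UTC (Aug 18).
Kiritimati is UTC+14:00, so local arrival = 05:02 + 14:00 = 19:02 on Aug 18.

19:02 on August 18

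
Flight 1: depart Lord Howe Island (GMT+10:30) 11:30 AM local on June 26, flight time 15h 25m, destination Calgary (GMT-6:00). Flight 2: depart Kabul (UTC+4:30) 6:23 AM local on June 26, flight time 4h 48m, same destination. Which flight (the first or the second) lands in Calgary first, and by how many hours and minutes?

the second, by 9 hours 44 minutes

Flight 1 in UTC: 11:30 AM − 10:30 = 1:00 AM on Jun 26.
+15 hours and 25 minutes → arrive 4:25 PM UTC on Jun 26.
Flight 2 in UTC: 6:23 AM − 4:30 = 1:53 AM on Jun 26.
+4 hours and 48 minutes → arrive 6:41 AM UTC on Jun 26.
Flight 2 lands earlier by 9 hours 44 minutes.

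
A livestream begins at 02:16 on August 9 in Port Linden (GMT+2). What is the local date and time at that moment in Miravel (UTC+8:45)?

09:01 on Aug 9

In UTC: 02:16 − 2:00 = 00:16 on Aug 9.
Miravel is UTC+8:45: 00:16 + 8:45 = 09:01 on Aug 9.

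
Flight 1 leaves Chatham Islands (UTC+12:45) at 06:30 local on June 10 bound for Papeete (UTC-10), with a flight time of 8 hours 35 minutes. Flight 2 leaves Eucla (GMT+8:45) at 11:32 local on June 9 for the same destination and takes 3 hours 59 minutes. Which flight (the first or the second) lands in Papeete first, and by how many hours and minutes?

Flight 1 in UTC: 06:30 − 12:45 = 17:45 on Jun 9.
+8 hours 35 minutes → arrive 02:20 UTC on Jun 10.
Flight 2 in UTC: 11:32 − 8:45 = 02:47 on Jun 9.
+3 hours 59 minutes → arrive 06:46 UTC on Jun 9.
Flight 2 lands earlier by 19 hours 34 minutes.

the second, by 19 hours 34 minutes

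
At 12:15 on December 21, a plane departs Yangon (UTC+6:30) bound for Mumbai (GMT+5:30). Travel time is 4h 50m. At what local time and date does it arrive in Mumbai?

Convert departure to UTC: 12:15 − 6:30 = 05:45 UTC on Dec 21.
Add 4 hours and 50 minutes travel time → 10:35 UTC.
Mumbai is UTC+5:30, so local arrival = 10:35 + 5:30 = 16:05 on Dec 21.

16:05 on December 21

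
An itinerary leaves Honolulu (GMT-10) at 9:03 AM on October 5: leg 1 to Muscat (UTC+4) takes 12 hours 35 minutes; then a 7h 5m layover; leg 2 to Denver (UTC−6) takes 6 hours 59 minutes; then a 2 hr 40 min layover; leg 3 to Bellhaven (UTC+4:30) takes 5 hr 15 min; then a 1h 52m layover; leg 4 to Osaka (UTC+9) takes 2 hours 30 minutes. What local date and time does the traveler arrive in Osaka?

6:59 PM on Oct 7

Convert departure to UTC: 9:03 AM + 10:00 = 7:03 PM UTC on Oct 5.
Add 12 hours and 35 minutes leg 1 → 7:38 AM UTC (Oct 6).
Add 7 hours 5 minutes layover in Muscat → 2:43 PM UTC.
Add 6 hours 59 minutes leg 2 → 9:42 PM UTC.
Add 2 hours 40 minutes layover in Denver → 12:22 AM UTC (Oct 7).
Add 5 hours and 15 minutes leg 3 → 5:37 AM UTC.
Add 1 hour 52 minutes layover in Bellhaven → 7:29 AM UTC.
Add 2 hours and 30 minutes leg 4 → 9:59 AM UTC.
Osaka is UTC+9:00, so local arrival = 9:59 AM + 9:00 = 6:59 PM on Oct 7.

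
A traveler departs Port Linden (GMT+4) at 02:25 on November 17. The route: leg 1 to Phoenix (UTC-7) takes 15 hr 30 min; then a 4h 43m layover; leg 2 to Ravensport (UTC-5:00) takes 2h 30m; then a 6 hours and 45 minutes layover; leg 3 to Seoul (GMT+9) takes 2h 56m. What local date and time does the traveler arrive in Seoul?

15:49 on November 18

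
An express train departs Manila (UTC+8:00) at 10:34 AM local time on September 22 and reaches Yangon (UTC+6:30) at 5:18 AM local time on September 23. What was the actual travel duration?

20 hours 14 minutes

Yangon is 1:30 behind Manila.
Clock-face elapsed time (ignoring zones) is 18 hours 44 minutes.
Actual elapsed = 18 hours 44 minutes + 1:30 = 20 hours 14 minutes.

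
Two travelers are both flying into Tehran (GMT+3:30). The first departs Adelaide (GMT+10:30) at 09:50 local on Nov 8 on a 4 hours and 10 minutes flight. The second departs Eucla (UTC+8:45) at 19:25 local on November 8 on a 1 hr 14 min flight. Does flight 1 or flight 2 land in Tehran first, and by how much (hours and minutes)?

the first, by 8 hours 24 minutes

Flight 1 in UTC: 09:50 − 10:30 = 23:20 on Nov 7.
+4 hours 10 minutes → arrive 03:30 UTC on Nov 8.
Flight 2 in UTC: 19:25 − 8:45 = 10:40 on Nov 8.
+1 hour and 14 minutes → arrive 11:54 UTC on Nov 8.
Flight 1 lands earlier by 8 hours 24 minutes.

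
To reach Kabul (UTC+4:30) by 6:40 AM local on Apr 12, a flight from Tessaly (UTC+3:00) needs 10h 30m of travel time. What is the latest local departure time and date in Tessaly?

Target arrival in UTC: 6:40 AM − 4:30 = 2:10 AM on Apr 12.
Subtract 10 hours and 30 minutes → departure 3:40 PM UTC on Apr 11.
Tessaly is UTC+3:00: 3:40 PM + 3:00 = 6:40 PM on Apr 11.

6:40 PM on Apr 11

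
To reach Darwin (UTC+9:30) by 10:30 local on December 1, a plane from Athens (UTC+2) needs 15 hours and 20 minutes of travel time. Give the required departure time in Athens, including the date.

11:40 on Nov 30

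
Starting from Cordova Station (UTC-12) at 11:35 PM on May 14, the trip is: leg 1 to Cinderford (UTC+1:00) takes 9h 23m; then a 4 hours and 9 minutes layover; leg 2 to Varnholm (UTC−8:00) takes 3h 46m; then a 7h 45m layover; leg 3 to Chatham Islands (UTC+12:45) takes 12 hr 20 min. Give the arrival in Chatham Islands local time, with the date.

Convert departure to UTC: 11:35 PM + 12:00 = 11:35 AM UTC on May 15.
Add 9 hours and 23 minutes leg 1 → 8:58 PM UTC.
Add 4 hours 9 minutes layover in Cinderford → 1:07 AM UTC (May 16).
Add 3 hours and 46 minutes leg 2 → 4:53 AM UTC.
Add 7 hours and 45 minutes layover in Varnholm → 12:38 PM UTC.
Add 12 hours and 20 minutes leg 3 → 12:58 AM UTC (May 17).
Chatham Islands is UTC+12:45, so local arrival = 12:58 AM + 12:45 = 1:43 PM on May 17.

1:43 PM on May 17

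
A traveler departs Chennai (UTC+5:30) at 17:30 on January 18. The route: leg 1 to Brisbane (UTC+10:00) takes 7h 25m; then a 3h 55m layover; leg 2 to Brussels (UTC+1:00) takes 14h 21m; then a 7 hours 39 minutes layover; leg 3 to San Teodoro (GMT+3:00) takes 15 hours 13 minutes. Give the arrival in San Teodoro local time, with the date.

15:33 on January 20

Convert departure to UTC: 17:30 − 5:30 = 12:00 UTC on Jan 18.
Add 7 hours 25 minutes leg 1 → 19:25 UTC.
Add 3 hours 55 minutes layover in Brisbane → 23:20 UTC.
Add 14 hours 21 minutes leg 2 → 13:41 UTC (Jan 19).
Add 7 hours 39 minutes layover in Brussels → 21:20 UTC.
Add 15 hours 13 minutes leg 3 → 12:33 UTC (Jan 20).
San Teodoro is UTC+3:00, so local arrival = 12:33 + 3:00 = 15:33 on Jan 20.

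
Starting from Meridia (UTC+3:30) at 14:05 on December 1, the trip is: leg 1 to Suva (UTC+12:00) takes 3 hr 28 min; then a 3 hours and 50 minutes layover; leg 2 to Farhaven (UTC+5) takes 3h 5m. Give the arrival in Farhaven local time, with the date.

01:58 on December 2

Convert departure to UTC: 14:05 − 3:30 = 10:35 UTC on Dec 1.
Add 3 hours and 28 minutes leg 1 → 14:03 UTC.
Add 3 hours and 50 minutes layover in Suva → 17:53 UTC.
Add 3 hours 5 minutes leg 2 → 20:58 UTC.
Farhaven is UTC+5:00, so local arrival = 20:58 + 5:00 = 01:58 on Dec 2.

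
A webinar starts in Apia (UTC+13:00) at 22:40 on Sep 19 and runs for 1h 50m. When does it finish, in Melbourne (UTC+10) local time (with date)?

Convert start to UTC: 22:40 − 13:00 = 09:40 UTC on Sep 19.
Add 1 hour 50 minutes duration → 11:30 UTC.
Melbourne is UTC+10:00, so local end time = 11:30 + 10:00 = 21:30 on Sep 19.

21:30 on September 19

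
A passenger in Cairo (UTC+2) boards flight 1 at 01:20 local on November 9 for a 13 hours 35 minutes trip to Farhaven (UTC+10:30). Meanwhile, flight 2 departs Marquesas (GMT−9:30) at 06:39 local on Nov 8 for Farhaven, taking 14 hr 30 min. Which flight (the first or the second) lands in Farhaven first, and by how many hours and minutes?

the second, by 6 hours 16 minutes

Flight 1 in UTC: 01:20 − 2:00 = 23:20 on Nov 8.
+13 hours and 35 minutes → arrive 12:55 UTC on Nov 9.
Flight 2 in UTC: 06:39 + 9:30 = 16:09 on Nov 8.
+14 hours 30 minutes → arrive 06:39 UTC on Nov 9.
Flight 2 lands earlier by 6 hours 16 minutes.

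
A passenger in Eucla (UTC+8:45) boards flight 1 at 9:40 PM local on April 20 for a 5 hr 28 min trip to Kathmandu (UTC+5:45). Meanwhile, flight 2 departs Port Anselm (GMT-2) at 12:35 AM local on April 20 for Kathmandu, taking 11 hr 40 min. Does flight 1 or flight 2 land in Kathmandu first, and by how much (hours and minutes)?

Flight 1 in UTC: 9:40 PM − 8:45 = 12:55 PM on Apr 20.
+5 hours and 28 minutes → arrive 6:23 PM UTC on Apr 20.
Flight 2 in UTC: 12:35 AM + 2:00 = 2:35 AM on Apr 20.
+11 hours and 40 minutes → arrive 2:15 PM UTC on Apr 20.
Flight 2 lands earlier by 4 hours 8 minutes.

the second, by 4 hours 8 minutes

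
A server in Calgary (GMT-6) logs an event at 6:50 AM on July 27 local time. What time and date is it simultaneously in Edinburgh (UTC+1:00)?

In UTC: 6:50 AM + 6:00 = 12:50 PM on Jul 27.
Edinburgh is UTC+1:00: 12:50 PM + 1:00 = 1:50 PM on Jul 27.

1:50 PM on Jul 27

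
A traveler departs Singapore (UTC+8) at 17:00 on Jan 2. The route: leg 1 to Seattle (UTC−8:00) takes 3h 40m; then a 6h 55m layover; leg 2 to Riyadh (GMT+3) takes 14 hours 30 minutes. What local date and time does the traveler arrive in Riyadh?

Convert departure to UTC: 17:00 − 8:00 = 09:00 UTC on Jan 2.
Add 3 hours and 40 minutes leg 1 → 12:40 UTC.
Add 6 hours 55 minutes layover in Seattle → 19:35 UTC.
Add 14 hours and 30 minutes leg 2 → 10:05 UTC (Jan 3).
Riyadh is UTC+3:00, so local arrival = 10:05 + 3:00 = 13:05 on Jan 3.

13:05 on January 3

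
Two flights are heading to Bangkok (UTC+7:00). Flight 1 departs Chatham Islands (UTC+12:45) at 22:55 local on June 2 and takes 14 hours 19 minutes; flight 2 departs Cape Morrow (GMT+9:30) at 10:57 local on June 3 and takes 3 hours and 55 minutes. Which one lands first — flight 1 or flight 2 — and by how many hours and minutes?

the first, by 4 hours 53 minutes

Flight 1 in UTC: 22:55 − 12:45 = 10:10 on Jun 2.
+14 hours 19 minutes → arrive 00:29 UTC on Jun 3.
Flight 2 in UTC: 10:57 − 9:30 = 01:27 on Jun 3.
+3 hours 55 minutes → arrive 05:22 UTC on Jun 3.
Flight 1 lands earlier by 4 hours 53 minutes.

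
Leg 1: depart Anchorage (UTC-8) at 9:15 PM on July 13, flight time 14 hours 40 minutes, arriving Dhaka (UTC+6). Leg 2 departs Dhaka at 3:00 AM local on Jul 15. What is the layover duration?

1 hour 5 minutes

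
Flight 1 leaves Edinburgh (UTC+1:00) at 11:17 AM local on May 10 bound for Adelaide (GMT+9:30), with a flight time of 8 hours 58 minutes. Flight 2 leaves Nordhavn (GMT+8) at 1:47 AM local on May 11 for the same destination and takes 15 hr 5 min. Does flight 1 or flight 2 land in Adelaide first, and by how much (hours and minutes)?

Flight 1 in UTC: 11:17 AM − 1:00 = 10:17 AM on May 10.
+8 hours 58 minutes → arrive 7:15 PM UTC on May 10.
Flight 2 in UTC: 1:47 AM − 8:00 = 5:47 PM on May 10.
+15 hours and 5 minutes → arrive 8:52 AM UTC on May 11.
Flight 1 lands earlier by 13 hours 37 minutes.

the first, by 13 hours 37 minutes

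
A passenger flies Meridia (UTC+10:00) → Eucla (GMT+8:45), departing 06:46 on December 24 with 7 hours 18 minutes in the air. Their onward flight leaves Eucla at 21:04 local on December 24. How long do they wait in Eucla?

8 hours 15 minutes

Convert departure to UTC: 06:46 − 10:00 = 20:46 UTC on Dec 23.
Add 7 hours 18 minutes flight time → 04:04 UTC (Dec 24).
Eucla is UTC+8:45, so local arrival = 04:04 + 8:45 = 12:49 on Dec 24.
Layover = 21:04 − 12:49 = 8 hours 15 minutes.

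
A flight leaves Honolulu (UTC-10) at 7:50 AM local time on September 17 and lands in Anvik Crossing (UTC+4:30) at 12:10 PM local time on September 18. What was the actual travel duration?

Departure in UTC: 7:50 AM + 10:00 = 5:50 PM on Sep 17.
Arrival in UTC: 12:10 PM − 4:30 = 7:40 AM on Sep 18.
Elapsed = 7:40 AM − 5:50 PM (+1 day) = 13 hours 50 minutes.

13 hours 50 minutes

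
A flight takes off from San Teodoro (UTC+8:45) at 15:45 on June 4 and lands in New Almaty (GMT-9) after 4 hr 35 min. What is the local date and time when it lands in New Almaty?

02:35 on June 4

Convert departure to UTC: 15:45 − 8:45 = 07:00 UTC on Jun 4.
Add 4 hours and 35 minutes travel time → 11:35 UTC.
New Almaty is UTC−9:00, so local arrival = 11:35 − 9:00 = 02:35 on Jun 4.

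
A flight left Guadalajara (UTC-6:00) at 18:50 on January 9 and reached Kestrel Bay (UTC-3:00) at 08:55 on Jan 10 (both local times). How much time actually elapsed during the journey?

11 hours 5 minutes

Kestrel Bay is 3:00 ahead of Guadalajara.
Clock-face elapsed time (ignoring zones) is 14 hours 5 minutes.
Actual elapsed = 14 hours 5 minutes − 3:00 = 11 hours 5 minutes.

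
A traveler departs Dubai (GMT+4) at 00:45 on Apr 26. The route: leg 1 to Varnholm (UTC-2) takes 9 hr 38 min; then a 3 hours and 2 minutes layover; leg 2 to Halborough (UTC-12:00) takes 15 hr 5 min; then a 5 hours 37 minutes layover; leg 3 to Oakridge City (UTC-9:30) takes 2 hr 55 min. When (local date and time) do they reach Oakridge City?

Convert departure to UTC: 00:45 − 4:00 = 20:45 UTC on Apr 25.
Add 9 hours 38 minutes leg 1 → 06:23 UTC (Apr 26).
Add 3 hours 2 minutes layover in Varnholm → 09:25 UTC.
Add 15 hours 5 minutes leg 2 → 00:30 UTC (Apr 27).
Add 5 hours and 37 minutes layover in Halborough → 06:07 UTC.
Add 2 hours 55 minutes leg 3 → 09:02 UTC.
Oakridge City is UTC−9:30, so local arrival = 09:02 − 9:30 = 23:32 on Apr 26.

23:32 on April 26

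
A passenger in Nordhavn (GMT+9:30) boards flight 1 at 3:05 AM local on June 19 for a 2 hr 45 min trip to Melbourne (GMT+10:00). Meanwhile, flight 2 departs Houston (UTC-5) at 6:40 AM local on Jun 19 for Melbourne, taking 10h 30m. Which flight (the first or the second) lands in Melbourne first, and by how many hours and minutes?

Flight 1 in UTC: 3:05 AM − 9:30 = 5:35 PM on Jun 18.
+2 hours and 45 minutes → arrive 8:20 PM UTC on Jun 18.
Flight 2 in UTC: 6:40 AM + 5:00 = 11:40 AM on Jun 19.
+10 hours and 30 minutes → arrive 10:10 PM UTC on Jun 19.
Flight 1 lands earlier by 25 hours 50 minutes.

the first, by 25 hours 50 minutes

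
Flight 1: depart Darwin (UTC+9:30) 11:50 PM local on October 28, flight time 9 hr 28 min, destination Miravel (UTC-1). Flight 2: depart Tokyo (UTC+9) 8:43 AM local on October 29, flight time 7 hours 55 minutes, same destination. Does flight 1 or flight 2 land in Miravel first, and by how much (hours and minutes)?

Flight 1 in UTC: 11:50 PM − 9:30 = 2:20 PM on Oct 28.
+9 hours and 28 minutes → arrive 11:48 PM UTC on Oct 28.
Flight 2 in UTC: 8:43 AM − 9:00 = 11:43 PM on Oct 28.
+7 hours and 55 minutes → arrive 7:38 AM UTC on Oct 29.
Flight 1 lands earlier by 7 hours 50 minutes.

the first, by 7 hours 50 minutes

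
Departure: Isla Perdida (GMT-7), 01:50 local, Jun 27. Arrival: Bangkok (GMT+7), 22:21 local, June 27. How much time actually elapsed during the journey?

Bangkok is 14:00 ahead of Isla Perdida.
Clock-face elapsed time (ignoring zones) is 20 hours 31 minutes.
Actual elapsed = 20 hours 31 minutes − 14:00 = 6 hours 31 minutes.

6 hours 31 minutes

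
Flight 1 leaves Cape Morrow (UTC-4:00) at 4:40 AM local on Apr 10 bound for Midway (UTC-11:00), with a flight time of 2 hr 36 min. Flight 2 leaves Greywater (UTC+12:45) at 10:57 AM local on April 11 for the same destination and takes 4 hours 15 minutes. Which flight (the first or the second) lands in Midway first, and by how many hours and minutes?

Flight 1 in UTC: 4:40 AM + 4:00 = 8:40 AM on Apr 10.
+2 hours and 36 minutes → arrive 11:16 AM UTC on Apr 10.
Flight 2 in UTC: 10:57 AM − 12:45 = 10:12 PM on Apr 10.
+4 hours 15 minutes → arrive 2:27 AM UTC on Apr 11.
Flight 1 lands earlier by 15 hours 11 minutes.

the first, by 15 hours 11 minutes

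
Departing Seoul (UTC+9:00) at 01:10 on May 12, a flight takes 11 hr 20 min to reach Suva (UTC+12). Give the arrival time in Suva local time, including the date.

15:30 on May 12

Convert departure to UTC: 01:10 − 9:00 = 16:10 UTC on May 11.
Add 11 hours and 20 minutes travel time → 03:30 UTC (May 12).
Suva is UTC+12:00, so local arrival = 03:30 + 12:00 = 15:30 on May 12.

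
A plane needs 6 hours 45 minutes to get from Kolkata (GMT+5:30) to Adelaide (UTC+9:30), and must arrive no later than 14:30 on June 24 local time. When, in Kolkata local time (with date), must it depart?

Target arrival in UTC: 14:30 − 9:30 = 05:00 on Jun 24.
Subtract 6 hours and 45 minutes → departure 22:15 UTC on Jun 23.
Kolkata is UTC+5:30: 22:15 + 5:30 = 03:45 on Jun 24.

03:45 on June 24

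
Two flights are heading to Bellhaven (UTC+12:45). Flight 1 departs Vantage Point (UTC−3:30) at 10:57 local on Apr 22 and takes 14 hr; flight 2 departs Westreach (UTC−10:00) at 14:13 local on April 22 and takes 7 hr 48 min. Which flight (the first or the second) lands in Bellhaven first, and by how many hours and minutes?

the first, by 3 hours 34 minutes

Flight 1 in UTC: 10:57 + 3:30 = 14:27 on Apr 22.
+14 hours → arrive 04:27 UTC on Apr 23.
Flight 2 in UTC: 14:13 + 10:00 = 00:13 on Apr 23.
+7 hours 48 minutes → arrive 08:01 UTC on Apr 23.
Flight 1 lands earlier by 3 hours 34 minutes.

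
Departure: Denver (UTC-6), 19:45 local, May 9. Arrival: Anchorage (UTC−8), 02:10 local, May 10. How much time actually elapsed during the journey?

8 hours 25 minutes

Departure in UTC: 19:45 + 6:00 = 01:45 on May 10.
Arrival in UTC: 02:10 + 8:00 = 10:10 on May 10.
Elapsed = 10:10 − 01:45 = 8 hours 25 minutes.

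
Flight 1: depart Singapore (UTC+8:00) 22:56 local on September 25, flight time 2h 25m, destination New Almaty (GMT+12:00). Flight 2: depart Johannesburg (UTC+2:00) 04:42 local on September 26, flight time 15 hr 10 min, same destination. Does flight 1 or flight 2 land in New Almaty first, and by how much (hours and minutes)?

Flight 1 in UTC: 22:56 − 8:00 = 14:56 on Sep 25.
+2 hours 25 minutes → arrive 17:21 UTC on Sep 25.
Flight 2 in UTC: 04:42 − 2:00 = 02:42 on Sep 26.
+15 hours and 10 minutes → arrive 17:52 UTC on Sep 26.
Flight 1 lands earlier by 24 hours 31 minutes.

the first, by 24 hours 31 minutes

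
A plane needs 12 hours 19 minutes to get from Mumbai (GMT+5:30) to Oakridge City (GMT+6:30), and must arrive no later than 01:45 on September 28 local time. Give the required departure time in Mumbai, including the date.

Target arrival in UTC: 01:45 − 6:30 = 19:15 on Sep 27.
Subtract 12 hours 19 minutes → departure 06:56 UTC on Sep 27.
Mumbai is UTC+5:30: 06:56 + 5:30 = 12:26 on Sep 27.

12:26 on September 27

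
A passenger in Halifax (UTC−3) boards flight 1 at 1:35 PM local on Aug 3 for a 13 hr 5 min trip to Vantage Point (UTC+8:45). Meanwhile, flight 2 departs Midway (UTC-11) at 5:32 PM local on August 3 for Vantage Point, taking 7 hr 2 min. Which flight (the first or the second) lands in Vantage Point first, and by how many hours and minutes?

Flight 1 in UTC: 1:35 PM + 3:00 = 4:35 PM on Aug 3.
+13 hours 5 minutes → arrive 5:40 AM UTC on Aug 4.
Flight 2 in UTC: 5:32 PM + 11:00 = 4:32 AM on Aug 4.
+7 hours 2 minutes → arrive 11:34 AM UTC on Aug 4.
Flight 1 lands earlier by 5 hours 54 minutes.

the first, by 5 hours 54 minutes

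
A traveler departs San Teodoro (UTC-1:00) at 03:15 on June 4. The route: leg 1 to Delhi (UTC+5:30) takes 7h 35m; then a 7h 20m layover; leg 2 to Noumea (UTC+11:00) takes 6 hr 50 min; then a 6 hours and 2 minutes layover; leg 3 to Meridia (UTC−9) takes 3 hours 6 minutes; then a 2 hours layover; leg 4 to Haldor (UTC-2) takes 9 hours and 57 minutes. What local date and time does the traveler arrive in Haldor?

21:05 on June 5

Convert departure to UTC: 03:15 + 1:00 = 04:15 UTC on Jun 4.
Add 7 hours 35 minutes leg 1 → 11:50 UTC.
Add 7 hours 20 minutes layover in Delhi → 19:10 UTC.
Add 6 hours 50 minutes leg 2 → 02:00 UTC (Jun 5).
Add 6 hours 2 minutes layover in Noumea → 08:02 UTC.
Add 3 hours and 6 minutes leg 3 → 11:08 UTC.
Add 2 hours layover in Meridia → 13:08 UTC.
Add 9 hours 57 minutes leg 4 → 23:05 UTC.
Haldor is UTC−2:00, so local arrival = 23:05 − 2:00 = 21:05 on Jun 5.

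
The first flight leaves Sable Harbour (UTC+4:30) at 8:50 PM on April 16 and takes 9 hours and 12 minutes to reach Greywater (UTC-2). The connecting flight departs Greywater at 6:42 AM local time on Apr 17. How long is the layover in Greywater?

7 hours 10 minutes

Convert departure to UTC: 8:50 PM − 4:30 = 4:20 PM UTC on Apr 16.
Add 9 hours and 12 minutes flight time → 1:32 AM UTC (Apr 17).
Greywater is UTC−2:00, so local arrival = 1:32 AM − 2:00 = 11:32 PM on Apr 16.
Layover = 6:42 AM − 11:32 PM (+1 day) = 7 hours 10 minutes.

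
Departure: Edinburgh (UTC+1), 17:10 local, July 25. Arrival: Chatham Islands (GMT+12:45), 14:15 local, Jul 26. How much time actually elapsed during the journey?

9 hours 20 minutes

Departure in UTC: 17:10 − 1:00 = 16:10 on Jul 25.
Arrival in UTC: 14:15 − 12:45 = 01:30 on Jul 26.
Elapsed = 01:30 − 16:10 (+1 day) = 9 hours 20 minutes.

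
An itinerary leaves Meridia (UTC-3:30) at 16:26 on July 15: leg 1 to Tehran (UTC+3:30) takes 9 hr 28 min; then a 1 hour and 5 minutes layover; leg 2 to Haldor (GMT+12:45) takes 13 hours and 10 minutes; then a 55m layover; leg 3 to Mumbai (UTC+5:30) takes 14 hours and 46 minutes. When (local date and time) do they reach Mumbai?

Convert departure to UTC: 16:26 + 3:30 = 19:56 UTC on Jul 15.
Add 9 hours and 28 minutes leg 1 → 05:24 UTC (Jul 16).
Add 1 hour and 5 minutes layover in Tehran → 06:29 UTC.
Add 13 hours 10 minutes leg 2 → 19:39 UTC.
Add 55 minutes layover in Haldor → 20:34 UTC.
Add 14 hours 46 minutes leg 3 → 11:20 UTC (Jul 17).
Mumbai is UTC+5:30, so local arrival = 11:20 + 5:30 = 16:50 on Jul 17.

16:50 on July 17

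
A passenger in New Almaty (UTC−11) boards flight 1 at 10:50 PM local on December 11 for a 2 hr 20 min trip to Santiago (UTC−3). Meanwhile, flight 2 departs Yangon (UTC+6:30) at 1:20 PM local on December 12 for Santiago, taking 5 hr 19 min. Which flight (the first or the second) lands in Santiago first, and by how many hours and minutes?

the second, by 1 minute

Flight 1 in UTC: 10:50 PM + 11:00 = 9:50 AM on Dec 12.
+2 hours 20 minutes → arrive 12:10 PM UTC on Dec 12.
Flight 2 in UTC: 1:20 PM − 6:30 = 6:50 AM on Dec 12.
+5 hours and 19 minutes → arrive 12:09 PM UTC on Dec 12.
Flight 2 lands earlier by 1 minute.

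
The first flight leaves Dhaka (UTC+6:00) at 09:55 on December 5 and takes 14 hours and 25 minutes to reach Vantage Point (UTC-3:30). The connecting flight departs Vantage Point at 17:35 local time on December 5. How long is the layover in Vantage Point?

2 hours 45 minutes

Convert departure to UTC: 09:55 − 6:00 = 03:55 UTC on Dec 5.
Add 14 hours and 25 minutes flight time → 18:20 UTC.
Vantage Point is UTC−3:30, so local arrival = 18:20 − 3:30 = 14:50 on Dec 5.
Layover = 17:35 − 14:50 = 2 hours 45 minutes.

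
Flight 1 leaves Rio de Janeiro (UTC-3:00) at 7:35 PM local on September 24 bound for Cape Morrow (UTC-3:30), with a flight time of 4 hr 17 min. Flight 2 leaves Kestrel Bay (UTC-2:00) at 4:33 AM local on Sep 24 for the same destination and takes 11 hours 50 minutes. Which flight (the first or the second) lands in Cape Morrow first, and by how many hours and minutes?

the second, by 8 hours 29 minutes

Flight 1 in UTC: 7:35 PM + 3:00 = 10:35 PM on Sep 24.
+4 hours 17 minutes → arrive 2:52 AM UTC on Sep 25.
Flight 2 in UTC: 4:33 AM + 2:00 = 6:33 AM on Sep 24.
+11 hours 50 minutes → arrive 6:23 PM UTC on Sep 24.
Flight 2 lands earlier by 8 hours 29 minutes.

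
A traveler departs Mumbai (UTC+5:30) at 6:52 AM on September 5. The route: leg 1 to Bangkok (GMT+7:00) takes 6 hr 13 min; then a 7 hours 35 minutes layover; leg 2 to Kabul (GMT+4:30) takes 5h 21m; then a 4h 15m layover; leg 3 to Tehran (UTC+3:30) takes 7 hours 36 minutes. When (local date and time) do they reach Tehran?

11:52 AM on September 6

Convert departure to UTC: 6:52 AM − 5:30 = 1:22 AM UTC on Sep 5.
Add 6 hours 13 minutes leg 1 → 7:35 AM UTC.
Add 7 hours 35 minutes layover in Bangkok → 3:10 PM UTC.
Add 5 hours 21 minutes leg 2 → 8:31 PM UTC.
Add 4 hours and 15 minutes layover in Kabul → 12:46 AM UTC (Sep 6).
Add 7 hours 36 minutes leg 3 → 8:22 AM UTC.
Tehran is UTC+3:30, so local arrival = 8:22 AM + 3:30 = 11:52 AM on Sep 6.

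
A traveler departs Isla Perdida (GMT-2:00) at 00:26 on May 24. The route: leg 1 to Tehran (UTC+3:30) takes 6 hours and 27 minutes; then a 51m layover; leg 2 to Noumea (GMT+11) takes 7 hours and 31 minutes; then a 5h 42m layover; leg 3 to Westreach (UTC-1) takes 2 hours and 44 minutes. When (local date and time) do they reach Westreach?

Convert departure to UTC: 00:26 + 2:00 = 02:26 UTC on May 24.
Add 6 hours and 27 minutes leg 1 → 08:53 UTC.
Add 51 minutes layover in Tehran → 09:44 UTC.
Add 7 hours 31 minutes leg 2 → 17:15 UTC.
Add 5 hours and 42 minutes layover in Noumea → 22:57 UTC.
Add 2 hours and 44 minutes leg 3 → 01:41 UTC (May 25).
Westreach is UTC−1:00, so local arrival = 01:41 − 1:00 = 00:41 on May 25.

00:41 on May 25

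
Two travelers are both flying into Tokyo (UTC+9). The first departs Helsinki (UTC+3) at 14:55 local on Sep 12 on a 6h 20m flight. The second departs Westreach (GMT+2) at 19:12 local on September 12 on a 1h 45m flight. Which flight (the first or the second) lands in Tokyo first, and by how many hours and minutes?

Flight 1 in UTC: 14:55 − 3:00 = 11:55 on Sep 12.
+6 hours 20 minutes → arrive 18:15 UTC on Sep 12.
Flight 2 in UTC: 19:12 − 2:00 = 17:12 on Sep 12.
+1 hour and 45 minutes → arrive 18:57 UTC on Sep 12.
Flight 1 lands earlier by 42 minutes.

the first, by 42 minutes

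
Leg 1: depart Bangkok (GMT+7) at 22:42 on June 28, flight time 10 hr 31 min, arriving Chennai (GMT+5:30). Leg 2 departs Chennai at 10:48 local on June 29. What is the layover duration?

Convert departure to UTC: 22:42 − 7:00 = 15:42 UTC on Jun 28.
Add 10 hours 31 minutes flight time → 02:13 UTC (Jun 29).
Chennai is UTC+5:30, so local arrival = 02:13 + 5:30 = 07:43 on Jun 29.
Layover = 10:48 − 07:43 = 3 hours 5 minutes.

3 hours 5 minutes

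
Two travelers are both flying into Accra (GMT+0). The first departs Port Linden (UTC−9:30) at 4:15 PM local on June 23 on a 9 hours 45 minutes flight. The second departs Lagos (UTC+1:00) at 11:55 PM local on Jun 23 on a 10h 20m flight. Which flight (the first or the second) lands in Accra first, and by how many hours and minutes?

Flight 1 in UTC: 4:15 PM + 9:30 = 1:45 AM on Jun 24.
+9 hours 45 minutes → arrive 11:30 AM UTC on Jun 24.
Flight 2 in UTC: 11:55 PM − 1:00 = 10:55 PM on Jun 23.
+10 hours 20 minutes → arrive 9:15 AM UTC on Jun 24.
Flight 2 lands earlier by 2 hours 15 minutes.

the second, by 2 hours 15 minutes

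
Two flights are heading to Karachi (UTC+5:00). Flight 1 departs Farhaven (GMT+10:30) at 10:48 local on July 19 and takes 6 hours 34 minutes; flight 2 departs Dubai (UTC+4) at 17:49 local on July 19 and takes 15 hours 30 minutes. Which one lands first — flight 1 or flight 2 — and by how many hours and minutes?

the first, by 22 hours 27 minutes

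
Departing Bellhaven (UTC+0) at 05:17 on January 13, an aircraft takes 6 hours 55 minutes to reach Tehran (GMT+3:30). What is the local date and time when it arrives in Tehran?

Bellhaven is at UTC+0, so departure is already 05:17 UTC on Jan 13.
Add 6 hours 55 minutes travel time → 12:12 UTC.
Tehran is UTC+3:30, so local arrival = 12:12 + 3:30 = 15:42 on Jan 13.

15:42 on Jan 13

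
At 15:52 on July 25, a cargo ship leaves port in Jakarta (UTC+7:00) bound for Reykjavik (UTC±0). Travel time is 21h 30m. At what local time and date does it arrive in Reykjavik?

06:22 on July 26

Convert departure to UTC: 15:52 − 7:00 = 08:52 UTC on Jul 25.
Add 21 hours and 30 minutes travel time → 06:22 UTC (Jul 26).
Reykjavik is UTC+0, so local arrival is the same: 06:22 on Jul 26.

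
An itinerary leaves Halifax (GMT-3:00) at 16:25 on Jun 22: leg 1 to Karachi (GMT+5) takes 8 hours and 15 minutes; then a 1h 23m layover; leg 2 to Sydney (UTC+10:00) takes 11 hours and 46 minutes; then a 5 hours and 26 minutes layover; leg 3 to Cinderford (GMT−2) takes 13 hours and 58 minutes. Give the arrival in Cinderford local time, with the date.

10:13 on June 24

Convert departure to UTC: 16:25 + 3:00 = 19:25 UTC on Jun 22.
Add 8 hours 15 minutes leg 1 → 03:40 UTC (Jun 23).
Add 1 hour and 23 minutes layover in Karachi → 05:03 UTC.
Add 11 hours and 46 minutes leg 2 → 16:49 UTC.
Add 5 hours and 26 minutes layover in Sydney → 22:15 UTC.
Add 13 hours 58 minutes leg 3 → 12:13 UTC (Jun 24).
Cinderford is UTC−2:00, so local arrival = 12:13 − 2:00 = 10:13 on Jun 24.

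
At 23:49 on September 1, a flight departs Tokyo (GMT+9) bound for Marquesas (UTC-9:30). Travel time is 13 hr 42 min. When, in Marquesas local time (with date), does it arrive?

19:01 on September 1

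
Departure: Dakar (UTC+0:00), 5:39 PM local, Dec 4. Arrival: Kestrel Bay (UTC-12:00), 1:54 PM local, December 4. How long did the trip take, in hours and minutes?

8 hours 15 minutes

Departure is already UTC: 5:39 PM on Dec 4.
Arrival in UTC: 1:54 PM + 12:00 = 1:54 AM on Dec 5.
Elapsed = 1:54 AM − 5:39 PM (+1 day) = 8 hours 15 minutes.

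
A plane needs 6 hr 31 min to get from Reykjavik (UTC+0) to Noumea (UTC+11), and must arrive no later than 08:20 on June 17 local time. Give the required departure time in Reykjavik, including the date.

14:49 on June 16

Target arrival in UTC: 08:20 − 11:00 = 21:20 on Jun 16.
Subtract 6 hours and 31 minutes → departure 14:49 UTC on Jun 16.
Reykjavik is UTC+0, so departure is 14:49 on Jun 16.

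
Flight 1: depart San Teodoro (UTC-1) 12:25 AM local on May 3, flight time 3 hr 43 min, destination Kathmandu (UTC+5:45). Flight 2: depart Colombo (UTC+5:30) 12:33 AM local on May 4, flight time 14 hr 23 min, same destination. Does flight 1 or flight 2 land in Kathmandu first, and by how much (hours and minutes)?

Flight 1 in UTC: 12:25 AM + 1:00 = 1:25 AM on May 3.
+3 hours 43 minutes → arrive 5:08 AM UTC on May 3.
Flight 2 in UTC: 12:33 AM − 5:30 = 7:03 PM on May 3.
+14 hours and 23 minutes → arrive 9:26 AM UTC on May 4.
Flight 1 lands earlier by 28 hours 18 minutes.

the first, by 28 hours 18 minutes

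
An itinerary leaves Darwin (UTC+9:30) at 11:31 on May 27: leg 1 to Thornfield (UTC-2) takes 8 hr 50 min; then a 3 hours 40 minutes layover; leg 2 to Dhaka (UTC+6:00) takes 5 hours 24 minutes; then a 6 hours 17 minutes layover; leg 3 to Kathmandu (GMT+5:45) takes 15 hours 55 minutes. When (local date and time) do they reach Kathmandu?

23:52 on May 28

Convert departure to UTC: 11:31 − 9:30 = 02:01 UTC on May 27.
Add 8 hours 50 minutes leg 1 → 10:51 UTC.
Add 3 hours 40 minutes layover in Thornfield → 14:31 UTC.
Add 5 hours and 24 minutes leg 2 → 19:55 UTC.
Add 6 hours and 17 minutes layover in Dhaka → 02:12 UTC (May 28).
Add 15 hours and 55 minutes leg 3 → 18:07 UTC.
Kathmandu is UTC+5:45, so local arrival = 18:07 + 5:45 = 23:52 on May 28.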